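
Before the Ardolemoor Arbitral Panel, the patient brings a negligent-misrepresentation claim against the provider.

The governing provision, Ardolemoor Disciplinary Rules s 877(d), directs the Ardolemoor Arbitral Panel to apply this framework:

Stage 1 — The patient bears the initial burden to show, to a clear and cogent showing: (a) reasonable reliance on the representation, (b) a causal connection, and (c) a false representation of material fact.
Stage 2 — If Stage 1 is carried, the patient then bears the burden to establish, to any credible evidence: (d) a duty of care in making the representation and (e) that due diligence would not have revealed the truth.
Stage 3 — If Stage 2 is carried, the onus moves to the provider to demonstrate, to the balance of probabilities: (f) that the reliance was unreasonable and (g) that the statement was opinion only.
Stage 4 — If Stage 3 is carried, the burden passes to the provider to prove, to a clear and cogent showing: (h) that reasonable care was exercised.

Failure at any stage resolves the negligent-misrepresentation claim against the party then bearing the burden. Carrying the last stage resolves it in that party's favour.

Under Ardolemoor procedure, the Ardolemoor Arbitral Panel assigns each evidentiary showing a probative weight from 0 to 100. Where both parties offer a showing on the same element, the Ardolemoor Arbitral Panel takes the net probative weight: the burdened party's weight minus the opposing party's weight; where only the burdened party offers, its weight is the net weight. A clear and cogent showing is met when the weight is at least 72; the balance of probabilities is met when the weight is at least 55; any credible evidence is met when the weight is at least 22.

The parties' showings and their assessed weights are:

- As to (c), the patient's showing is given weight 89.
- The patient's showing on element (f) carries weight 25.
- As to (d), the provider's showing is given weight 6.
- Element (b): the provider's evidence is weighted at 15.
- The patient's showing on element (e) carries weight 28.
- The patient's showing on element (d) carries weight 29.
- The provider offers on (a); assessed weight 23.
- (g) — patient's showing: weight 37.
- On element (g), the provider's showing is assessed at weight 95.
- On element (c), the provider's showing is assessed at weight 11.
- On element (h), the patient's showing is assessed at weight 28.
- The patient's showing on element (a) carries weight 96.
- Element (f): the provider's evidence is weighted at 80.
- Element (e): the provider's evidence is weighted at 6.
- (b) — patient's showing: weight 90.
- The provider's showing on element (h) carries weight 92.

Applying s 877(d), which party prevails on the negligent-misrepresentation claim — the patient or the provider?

patient

Stage 1 (patient, a clear and cogent showing, weight is at least 72): (a) net 96−23=73 ≥ 72 — meets; (b) net 90−15=75 ≥ 72 — meets; (c) net 89−11=78 ≥ 72 — meets.
  Stage 1 is satisfied; the patient continues to bear the burden.
Stage 2 (patient, any credible evidence, weight is at least 22): (d) net 29−6=23 ≥ 22 — meets; (e) net 28−6=22 ≥ 22 — meets.
  All elements met. The burden passes to the provider.
Stage 3 (provider, the balance of probabilities, weight is at least 55): (f) net 80−25=55 ≥ 55 — meets; (g) net 95−37=58 ≥ 55 — meets.
  All elements met. The provider retains the burden for Stage 4.
Stage 4 (provider, a clear and cogent showing, weight is at least 72): (h) net 92−28=64 < 72 — fails.
  Stage 4 not carried; the provider fails its burden.
The analysis ends at Stage 4; the patient prevails.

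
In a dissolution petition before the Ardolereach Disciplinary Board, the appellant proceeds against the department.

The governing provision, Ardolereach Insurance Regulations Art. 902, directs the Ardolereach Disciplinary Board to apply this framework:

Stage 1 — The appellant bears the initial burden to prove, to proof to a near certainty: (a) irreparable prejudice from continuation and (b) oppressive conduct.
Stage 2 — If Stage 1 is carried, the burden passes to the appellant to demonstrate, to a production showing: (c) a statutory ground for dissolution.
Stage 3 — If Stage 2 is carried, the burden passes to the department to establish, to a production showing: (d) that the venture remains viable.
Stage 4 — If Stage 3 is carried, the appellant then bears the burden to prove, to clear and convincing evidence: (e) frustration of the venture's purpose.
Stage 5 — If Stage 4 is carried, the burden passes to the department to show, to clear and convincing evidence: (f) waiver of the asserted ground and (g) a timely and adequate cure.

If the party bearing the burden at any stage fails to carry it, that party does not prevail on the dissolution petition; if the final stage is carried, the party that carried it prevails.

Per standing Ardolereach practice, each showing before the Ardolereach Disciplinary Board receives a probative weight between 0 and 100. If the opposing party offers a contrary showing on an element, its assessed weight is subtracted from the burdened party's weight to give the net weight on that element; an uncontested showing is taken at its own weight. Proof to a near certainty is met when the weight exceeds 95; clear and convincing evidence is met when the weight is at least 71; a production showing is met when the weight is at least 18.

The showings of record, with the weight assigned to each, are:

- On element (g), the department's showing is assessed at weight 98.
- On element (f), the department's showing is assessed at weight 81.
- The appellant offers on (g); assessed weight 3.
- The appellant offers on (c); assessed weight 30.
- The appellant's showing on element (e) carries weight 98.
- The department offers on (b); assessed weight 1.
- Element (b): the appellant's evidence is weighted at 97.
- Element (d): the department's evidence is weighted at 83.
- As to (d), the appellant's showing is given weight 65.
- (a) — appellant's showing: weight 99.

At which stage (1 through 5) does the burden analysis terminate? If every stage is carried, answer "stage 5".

stage 5

Stage 1 (appellant, proof to a near certainty, weight exceeds 95): (a) 99 > 95 — meets; (b) net 97−1=96 > 95 — meets.
  All elements met. The appellant retains the burden for Stage 2.
Stage 2 (appellant, a production showing, weight is at least 18): (c) 30 ≥ 18 — meets.
  Stage 2 is satisfied; the onus moves to the department.
Stage 3 (department, a production showing, weight is at least 18): (d) net 83−65=18 ≥ 18 — meets.
  Stage 3 is satisfied; the onus moves to the appellant.
Stage 4 (appellant, clear and convincing evidence, weight is at least 71): (e) 98 ≥ 71 — meets.
  Stage 4 is satisfied; the onus moves to the department.
Stage 5 (department, clear and convincing evidence, weight is at least 71): (f) 81 ≥ 71 — meets; (g) net 98−3=95 ≥ 71 — meets.
  The department carries the last stage.
Every stage carried; the department prevails.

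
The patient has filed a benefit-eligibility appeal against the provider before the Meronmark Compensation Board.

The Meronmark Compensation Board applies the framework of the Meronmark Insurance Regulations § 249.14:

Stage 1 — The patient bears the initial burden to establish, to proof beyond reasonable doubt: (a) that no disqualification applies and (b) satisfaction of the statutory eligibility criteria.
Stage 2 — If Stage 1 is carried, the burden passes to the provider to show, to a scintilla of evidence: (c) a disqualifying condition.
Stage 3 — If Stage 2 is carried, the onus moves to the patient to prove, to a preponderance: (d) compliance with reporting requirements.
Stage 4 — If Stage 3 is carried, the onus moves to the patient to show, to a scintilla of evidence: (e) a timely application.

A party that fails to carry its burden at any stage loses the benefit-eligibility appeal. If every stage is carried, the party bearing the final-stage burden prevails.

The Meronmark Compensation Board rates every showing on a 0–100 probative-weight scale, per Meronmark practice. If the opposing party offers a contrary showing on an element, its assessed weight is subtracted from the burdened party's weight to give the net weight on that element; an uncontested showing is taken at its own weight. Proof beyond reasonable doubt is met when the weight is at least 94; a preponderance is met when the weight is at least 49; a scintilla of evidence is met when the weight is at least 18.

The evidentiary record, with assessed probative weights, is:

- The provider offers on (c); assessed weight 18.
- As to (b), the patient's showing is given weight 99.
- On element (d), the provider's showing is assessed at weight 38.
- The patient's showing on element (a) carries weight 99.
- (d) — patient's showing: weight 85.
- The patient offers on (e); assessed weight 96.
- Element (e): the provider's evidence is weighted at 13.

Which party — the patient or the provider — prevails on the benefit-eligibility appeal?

Stage 1 — burden on patient; standard: proof beyond reasonable doubt (weight is at least 94).
    (a): 99 ≥ 94 [met]
    (b): 99 ≥ 94 [met]
  The patient carries Stage 1; the provider now bears the burden.
Stage 2 — burden on provider; standard: a scintilla of evidence (weight is at least 18).
    (c): 18 ≥ 18 [met]
  All elements met. The burden passes to the patient.
Stage 3 — burden on patient; standard: a preponderance (weight is at least 49).
    (d): 85 − 38 = 47 < 49 [not met]
  Stage 3 not carried; the patient fails its burden.
The provider prevails.

provider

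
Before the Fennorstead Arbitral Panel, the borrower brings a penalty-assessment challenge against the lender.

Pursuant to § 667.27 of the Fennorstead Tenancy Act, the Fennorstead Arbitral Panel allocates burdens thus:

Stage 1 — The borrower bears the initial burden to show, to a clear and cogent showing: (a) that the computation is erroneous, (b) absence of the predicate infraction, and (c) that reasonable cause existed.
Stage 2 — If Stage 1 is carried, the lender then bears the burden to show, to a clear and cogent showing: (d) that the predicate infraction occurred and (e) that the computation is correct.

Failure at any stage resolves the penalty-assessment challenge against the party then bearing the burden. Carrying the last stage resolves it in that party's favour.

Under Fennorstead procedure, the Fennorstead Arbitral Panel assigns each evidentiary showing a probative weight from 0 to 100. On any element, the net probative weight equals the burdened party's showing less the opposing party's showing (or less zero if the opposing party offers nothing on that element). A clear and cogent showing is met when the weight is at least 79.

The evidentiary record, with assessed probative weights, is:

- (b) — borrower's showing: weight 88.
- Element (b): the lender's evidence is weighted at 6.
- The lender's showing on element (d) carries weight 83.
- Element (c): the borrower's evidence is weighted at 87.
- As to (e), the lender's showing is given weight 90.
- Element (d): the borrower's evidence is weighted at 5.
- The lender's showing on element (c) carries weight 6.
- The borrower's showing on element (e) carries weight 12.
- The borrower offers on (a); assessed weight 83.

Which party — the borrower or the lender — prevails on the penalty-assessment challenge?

Stage 1 — burden on borrower; standard: a clear and cogent showing (weight is at least 79).
    (a): 83 ≥ 79 [met]
    (b): 88 − 6 = 82 ≥ 79 [met]
    (c): 87 − 6 = 81 ≥ 79 [met]
  Stage 1 carried; the burden shifts to the lender.
Stage 2 — burden on lender; standard: a clear and cogent showing (weight is at least 79).
    (d): 83 − 5 = 78 < 79 [not met]
    (e): 90 − 12 = 78 < 79 [not met]
  Not every element is met, so the lender fails to carry Stage 2.
So the borrower prevails.

borrower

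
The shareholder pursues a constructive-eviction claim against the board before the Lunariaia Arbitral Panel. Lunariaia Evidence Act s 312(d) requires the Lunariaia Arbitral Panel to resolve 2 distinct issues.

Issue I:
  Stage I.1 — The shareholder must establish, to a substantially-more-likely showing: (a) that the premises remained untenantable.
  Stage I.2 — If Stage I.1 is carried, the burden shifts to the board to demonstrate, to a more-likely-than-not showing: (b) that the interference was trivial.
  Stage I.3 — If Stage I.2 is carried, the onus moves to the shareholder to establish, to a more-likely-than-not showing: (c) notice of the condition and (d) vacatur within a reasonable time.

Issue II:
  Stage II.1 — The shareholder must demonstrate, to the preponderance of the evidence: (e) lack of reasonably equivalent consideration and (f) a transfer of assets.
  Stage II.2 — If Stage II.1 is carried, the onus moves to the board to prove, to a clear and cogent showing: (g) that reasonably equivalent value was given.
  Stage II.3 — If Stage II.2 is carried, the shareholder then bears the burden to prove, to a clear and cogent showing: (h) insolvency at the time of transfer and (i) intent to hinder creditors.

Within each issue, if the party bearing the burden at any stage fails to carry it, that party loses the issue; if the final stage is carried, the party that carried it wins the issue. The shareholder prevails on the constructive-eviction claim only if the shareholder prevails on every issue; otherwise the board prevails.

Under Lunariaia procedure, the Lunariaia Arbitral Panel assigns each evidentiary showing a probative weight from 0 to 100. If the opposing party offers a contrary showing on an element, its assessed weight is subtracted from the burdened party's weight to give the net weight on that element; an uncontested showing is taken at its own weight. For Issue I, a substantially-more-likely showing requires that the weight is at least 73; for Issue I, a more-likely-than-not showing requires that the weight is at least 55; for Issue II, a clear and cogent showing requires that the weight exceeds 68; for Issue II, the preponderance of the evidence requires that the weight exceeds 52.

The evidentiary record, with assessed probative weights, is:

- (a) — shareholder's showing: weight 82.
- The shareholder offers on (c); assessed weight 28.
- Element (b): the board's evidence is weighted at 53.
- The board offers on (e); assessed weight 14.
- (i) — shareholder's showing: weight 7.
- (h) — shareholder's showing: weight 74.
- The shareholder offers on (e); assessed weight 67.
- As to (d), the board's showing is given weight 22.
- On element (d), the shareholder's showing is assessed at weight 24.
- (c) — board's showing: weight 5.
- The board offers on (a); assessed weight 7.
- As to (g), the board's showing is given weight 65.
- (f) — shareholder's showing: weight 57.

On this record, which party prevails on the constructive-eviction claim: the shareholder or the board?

shareholder

— Issue I —
Stage I.1 (shareholder, a substantially-more-likely showing, weight is at least 73): (a) net 82−7=75 ≥ 73 — meets.
  All elements met. The burden passes to the board.
Stage I.2 (board, a more-likely-than-not showing, weight is at least 55): (b) 53 < 55 — fails.
  The board does not carry Stage I.2.
So the shareholder prevails on this issue.
— Issue II —
Stage II.1 — burden on shareholder; standard: the preponderance of the evidence (weight exceeds 52).
    (e): 67 − 14 = 53 > 52 [met]
    (f): 57 > 52 [met]
  The shareholder carries Stage II.1; the board now bears the burden.
Stage II.2 — burden on board; standard: a clear and cogent showing (weight exceeds 68).
    (g): 65 ≤ 68 [not met]
  The board does not carry Stage II.2.
So the shareholder prevails on this issue.
Per-issue: Issue I → shareholder; Issue II → shareholder. The shareholder must prevail on every issue; overall, the shareholder prevails.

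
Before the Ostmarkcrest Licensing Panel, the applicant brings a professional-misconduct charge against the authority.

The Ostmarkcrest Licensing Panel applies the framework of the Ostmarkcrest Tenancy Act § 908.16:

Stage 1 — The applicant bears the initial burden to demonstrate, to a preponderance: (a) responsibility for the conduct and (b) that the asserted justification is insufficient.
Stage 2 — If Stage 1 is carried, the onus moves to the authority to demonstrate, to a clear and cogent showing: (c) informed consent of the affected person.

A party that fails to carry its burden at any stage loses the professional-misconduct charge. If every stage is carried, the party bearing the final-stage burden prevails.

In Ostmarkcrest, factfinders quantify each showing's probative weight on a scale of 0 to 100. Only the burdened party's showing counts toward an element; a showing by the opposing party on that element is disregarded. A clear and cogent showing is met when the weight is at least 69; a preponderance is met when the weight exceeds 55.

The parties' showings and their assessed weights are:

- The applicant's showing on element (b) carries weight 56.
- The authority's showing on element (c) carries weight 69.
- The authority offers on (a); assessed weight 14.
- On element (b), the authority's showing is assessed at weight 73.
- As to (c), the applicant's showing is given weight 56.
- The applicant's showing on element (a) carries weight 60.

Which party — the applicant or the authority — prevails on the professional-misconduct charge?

At Stage 1 the applicant must meet a preponderance (weight exceeds 55): on (a) the weight is 60 (the authority's 14 is given no effect), > 55, so (a) meets the standard; on (b) the weight is 56 (the authority's 73 is given no effect), which does exceed 55, so (b) meets the standard.
  Stage 1 carried; the burden shifts to the authority.
At Stage 2 the authority must meet a clear and cogent showing (weight is at least 69): on (c) the weight is 69 (the applicant's 56 is given no effect), which does reach 69, so (c) meets the standard.
  Stage 2 carried; the final stage is satisfied.
Every stage carried; the authority prevails.

authority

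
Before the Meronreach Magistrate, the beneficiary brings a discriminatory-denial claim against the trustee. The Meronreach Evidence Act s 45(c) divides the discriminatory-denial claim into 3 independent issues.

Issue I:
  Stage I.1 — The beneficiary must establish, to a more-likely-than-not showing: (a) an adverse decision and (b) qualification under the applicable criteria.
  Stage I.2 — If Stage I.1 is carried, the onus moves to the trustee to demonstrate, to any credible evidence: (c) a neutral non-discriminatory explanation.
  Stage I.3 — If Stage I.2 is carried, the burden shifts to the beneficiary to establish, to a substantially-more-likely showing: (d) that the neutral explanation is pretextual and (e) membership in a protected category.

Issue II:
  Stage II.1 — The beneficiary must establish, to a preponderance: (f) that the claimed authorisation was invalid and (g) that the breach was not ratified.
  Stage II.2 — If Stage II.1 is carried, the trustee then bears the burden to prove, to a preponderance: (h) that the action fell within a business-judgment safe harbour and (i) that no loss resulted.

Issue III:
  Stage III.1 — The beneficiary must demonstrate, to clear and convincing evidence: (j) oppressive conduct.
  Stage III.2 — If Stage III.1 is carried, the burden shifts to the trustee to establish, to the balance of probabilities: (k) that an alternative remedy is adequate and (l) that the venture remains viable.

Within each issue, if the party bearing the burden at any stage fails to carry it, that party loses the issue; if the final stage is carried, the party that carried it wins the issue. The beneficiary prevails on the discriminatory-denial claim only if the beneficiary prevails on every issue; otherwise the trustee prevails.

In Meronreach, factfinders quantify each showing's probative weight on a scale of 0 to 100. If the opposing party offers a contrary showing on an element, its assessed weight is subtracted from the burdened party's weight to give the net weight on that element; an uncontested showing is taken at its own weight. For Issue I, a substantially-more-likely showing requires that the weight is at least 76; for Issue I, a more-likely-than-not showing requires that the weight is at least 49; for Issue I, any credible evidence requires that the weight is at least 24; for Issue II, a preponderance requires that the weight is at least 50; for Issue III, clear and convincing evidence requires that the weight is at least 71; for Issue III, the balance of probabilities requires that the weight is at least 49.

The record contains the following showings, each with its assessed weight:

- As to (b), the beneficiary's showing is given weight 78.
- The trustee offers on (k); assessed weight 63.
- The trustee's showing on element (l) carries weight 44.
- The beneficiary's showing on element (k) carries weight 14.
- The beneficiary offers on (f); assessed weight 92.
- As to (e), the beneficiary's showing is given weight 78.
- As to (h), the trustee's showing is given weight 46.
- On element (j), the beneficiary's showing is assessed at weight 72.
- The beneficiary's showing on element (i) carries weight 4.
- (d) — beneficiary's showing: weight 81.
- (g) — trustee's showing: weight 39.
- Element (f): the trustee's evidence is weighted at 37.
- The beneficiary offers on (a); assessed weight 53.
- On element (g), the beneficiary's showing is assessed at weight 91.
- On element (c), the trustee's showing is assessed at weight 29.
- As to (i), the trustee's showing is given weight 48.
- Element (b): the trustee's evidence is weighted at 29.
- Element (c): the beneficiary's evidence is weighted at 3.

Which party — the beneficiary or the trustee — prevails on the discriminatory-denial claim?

— Issue I —
Stage I.1 (beneficiary, a more-likely-than-not showing, weight is at least 49): (a) 53 ≥ 49 — meets; (b) net 78−29=49 ≥ 49 — meets.
  The beneficiary carries Stage I.1; the trustee now bears the burden.
Stage I.2 (trustee, any credible evidence, weight is at least 24): (c) net 29−3=26 ≥ 24 — meets.
  Stage I.2 is satisfied; the onus moves to the beneficiary.
Stage I.3 (beneficiary, a substantially-more-likely showing, weight is at least 76): (d) 81 ≥ 76 — meets; (e) 78 ≥ 76 — meets.
  All elements met at the final stage.
With every stage satisfied, the beneficiary prevails on this issue.
— Issue II —
Stage II.1 — burden on beneficiary; standard: a preponderance (weight is at least 50).
    (f): 92 − 37 = 55 ≥ 50 [met]
    (g): 91 − 39 = 52 ≥ 50 [met]
  Stage II.1 carried; the burden shifts to the trustee.
Stage II.2 — burden on trustee; standard: a preponderance (weight is at least 50).
    (h): 46 < 50 [not met]
    (i): 48 − 4 = 44 < 50 [not met]
  Not every element is met, so the trustee fails to carry Stage II.2.
So the beneficiary prevails on this issue.
— Issue III —
Stage III.1 — burden on beneficiary; standard: clear and convincing evidence (weight is at least 71).
    (j): 72 ≥ 71 [met]
  The beneficiary carries Stage III.1; the trustee now bears the burden.
Stage III.2 — burden on trustee; standard: the balance of probabilities (weight is at least 49).
    (k): 63 − 14 = 49 ≥ 49 [met]
    (l): 44 < 49 [not met]
  Not every element is met, so the trustee fails to carry Stage III.2.
The beneficiary prevails on this issue.
Per-issue: Issue I → beneficiary; Issue II → beneficiary; Issue III → beneficiary. The beneficiary must prevail on every issue; overall, the beneficiary prevails.

beneficiary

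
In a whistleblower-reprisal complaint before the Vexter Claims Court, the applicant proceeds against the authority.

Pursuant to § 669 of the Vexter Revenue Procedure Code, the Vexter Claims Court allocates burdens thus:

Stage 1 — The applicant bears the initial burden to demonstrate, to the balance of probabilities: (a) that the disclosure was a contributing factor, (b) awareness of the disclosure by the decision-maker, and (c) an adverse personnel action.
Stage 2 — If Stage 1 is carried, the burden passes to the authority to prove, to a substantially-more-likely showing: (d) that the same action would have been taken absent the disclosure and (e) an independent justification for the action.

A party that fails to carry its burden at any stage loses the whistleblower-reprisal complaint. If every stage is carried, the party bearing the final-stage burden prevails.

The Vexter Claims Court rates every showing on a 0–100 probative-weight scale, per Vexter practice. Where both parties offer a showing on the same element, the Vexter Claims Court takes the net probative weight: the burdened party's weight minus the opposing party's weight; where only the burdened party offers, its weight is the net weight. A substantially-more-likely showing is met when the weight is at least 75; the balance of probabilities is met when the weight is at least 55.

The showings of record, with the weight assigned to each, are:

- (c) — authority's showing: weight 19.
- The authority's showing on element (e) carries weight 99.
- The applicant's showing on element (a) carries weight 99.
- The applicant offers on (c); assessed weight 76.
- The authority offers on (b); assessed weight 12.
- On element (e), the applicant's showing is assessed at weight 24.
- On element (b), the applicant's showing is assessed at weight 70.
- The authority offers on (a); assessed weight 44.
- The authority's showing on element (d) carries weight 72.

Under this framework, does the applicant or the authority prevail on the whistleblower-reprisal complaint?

applicant

Stage 1 — burden on applicant; standard: the balance of probabilities (weight is at least 55).
    (a): 99 − 44 = 55 ≥ 55 [met]
    (b): 70 − 12 = 58 ≥ 55 [met]
    (c): 76 − 19 = 57 ≥ 55 [met]
  The applicant carries Stage 1; the authority now bears the burden.
Stage 2 — burden on authority; standard: a substantially-more-likely showing (weight is at least 75).
    (d): 72 < 75 [not met]
    (e): 99 − 24 = 75 ≥ 75 [met]
  Not every element is met, so the authority fails to carry Stage 2.
So the applicant prevails.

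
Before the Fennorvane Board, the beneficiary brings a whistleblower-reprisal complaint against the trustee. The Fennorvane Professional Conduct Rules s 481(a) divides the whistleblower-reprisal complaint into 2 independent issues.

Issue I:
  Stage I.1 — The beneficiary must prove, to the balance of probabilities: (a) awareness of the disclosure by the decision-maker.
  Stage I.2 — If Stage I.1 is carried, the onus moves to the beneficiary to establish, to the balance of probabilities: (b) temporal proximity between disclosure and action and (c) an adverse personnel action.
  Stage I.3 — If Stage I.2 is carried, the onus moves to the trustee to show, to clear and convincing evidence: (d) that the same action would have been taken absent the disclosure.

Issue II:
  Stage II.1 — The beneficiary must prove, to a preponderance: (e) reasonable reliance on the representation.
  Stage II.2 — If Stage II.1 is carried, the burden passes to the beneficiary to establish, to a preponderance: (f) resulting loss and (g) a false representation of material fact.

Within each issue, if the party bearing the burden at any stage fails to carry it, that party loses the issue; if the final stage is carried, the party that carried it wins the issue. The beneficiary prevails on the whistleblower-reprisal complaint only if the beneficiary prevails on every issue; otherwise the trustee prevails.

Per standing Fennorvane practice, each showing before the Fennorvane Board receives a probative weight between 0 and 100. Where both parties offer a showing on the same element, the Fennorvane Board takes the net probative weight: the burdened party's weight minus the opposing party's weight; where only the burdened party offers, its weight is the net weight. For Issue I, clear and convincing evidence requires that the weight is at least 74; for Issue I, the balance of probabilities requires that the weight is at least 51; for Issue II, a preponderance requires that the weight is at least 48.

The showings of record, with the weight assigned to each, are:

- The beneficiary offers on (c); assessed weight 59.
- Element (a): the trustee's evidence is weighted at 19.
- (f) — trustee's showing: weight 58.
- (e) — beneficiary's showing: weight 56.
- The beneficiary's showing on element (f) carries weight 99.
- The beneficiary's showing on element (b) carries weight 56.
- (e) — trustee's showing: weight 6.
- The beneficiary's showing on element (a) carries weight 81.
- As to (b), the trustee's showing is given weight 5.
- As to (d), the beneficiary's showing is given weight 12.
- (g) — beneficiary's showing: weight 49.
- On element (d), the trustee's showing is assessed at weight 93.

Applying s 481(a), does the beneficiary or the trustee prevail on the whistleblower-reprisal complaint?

trustee

— Issue I —
Stage I.1 — burden on beneficiary; standard: the balance of probabilities (weight is at least 51).
    (a): 81 − 19 = 62 ≥ 51 [met]
  Stage I.1 is satisfied; the beneficiary continues to bear the burden.
Stage I.2 — burden on beneficiary; standard: the balance of probabilities (weight is at least 51).
    (b): 56 − 5 = 51 ≥ 51 [met]
    (c): 59 ≥ 51 [met]
  All elements met. The burden passes to the trustee.
Stage I.3 — burden on trustee; standard: clear and convincing evidence (weight is at least 74).
    (d): 93 − 12 = 81 ≥ 74 [met]
  The trustee carries the last stage.
Every stage carried; the trustee prevails on this issue.
— Issue II —
Stage II.1 — burden on beneficiary; standard: a preponderance (weight is at least 48).
    (e): 56 − 6 = 50 ≥ 48 [met]
  Stage II.1 carried; the burden remains with the beneficiary.
Stage II.2 — burden on beneficiary; standard: a preponderance (weight is at least 48).
    (f): 99 − 58 = 41 < 48 [not met]
    (g): 49 ≥ 48 [met]
  The beneficiary does not carry Stage II.2.
The analysis ends at Stage II.2; the trustee prevails on this issue.
Per-issue: Issue I → trustee; Issue II → trustee. The beneficiary must prevail on every issue; overall, the trustee prevails.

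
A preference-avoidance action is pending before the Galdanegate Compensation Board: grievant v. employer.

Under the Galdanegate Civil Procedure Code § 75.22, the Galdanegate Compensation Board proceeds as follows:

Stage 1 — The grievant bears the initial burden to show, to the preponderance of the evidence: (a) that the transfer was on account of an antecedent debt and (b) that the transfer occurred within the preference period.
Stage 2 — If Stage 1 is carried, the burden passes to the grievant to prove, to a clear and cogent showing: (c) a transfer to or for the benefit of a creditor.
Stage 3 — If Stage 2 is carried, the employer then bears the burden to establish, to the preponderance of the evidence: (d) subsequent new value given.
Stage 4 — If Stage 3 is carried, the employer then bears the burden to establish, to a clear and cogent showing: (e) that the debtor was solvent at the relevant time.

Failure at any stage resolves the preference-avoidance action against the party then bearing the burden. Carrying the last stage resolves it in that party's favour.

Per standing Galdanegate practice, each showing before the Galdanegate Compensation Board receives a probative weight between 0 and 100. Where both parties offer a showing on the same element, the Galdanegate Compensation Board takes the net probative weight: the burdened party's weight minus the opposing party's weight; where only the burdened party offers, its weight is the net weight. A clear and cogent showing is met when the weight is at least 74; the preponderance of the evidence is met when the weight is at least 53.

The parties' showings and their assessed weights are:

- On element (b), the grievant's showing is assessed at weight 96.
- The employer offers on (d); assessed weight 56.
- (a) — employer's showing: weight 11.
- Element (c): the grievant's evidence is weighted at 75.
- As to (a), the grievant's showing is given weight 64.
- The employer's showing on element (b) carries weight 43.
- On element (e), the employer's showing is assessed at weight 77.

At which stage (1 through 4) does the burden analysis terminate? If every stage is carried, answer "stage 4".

stage 4

Stage 1 — burden on grievant; standard: the preponderance of the evidence (weight is at least 53).
    (a): 64 − 11 = 53 ≥ 53 [met]
    (b): 96 − 43 = 53 ≥ 53 [met]
  Stage 1 carried; the burden remains with the grievant.
Stage 2 — burden on grievant; standard: a clear and cogent showing (weight is at least 74).
    (c): 75 ≥ 74 [met]
  The grievant carries Stage 2; the employer now bears the burden.
Stage 3 — burden on employer; standard: the preponderance of the evidence (weight is at least 53).
    (d): 56 ≥ 53 [met]
  Stage 3 carried; the burden remains with the employer.
Stage 4 — burden on employer; standard: a clear and cogent showing (weight is at least 74).
    (e): 77 ≥ 74 [met]
  The employer carries the last stage.
With every stage satisfied, the employer prevails.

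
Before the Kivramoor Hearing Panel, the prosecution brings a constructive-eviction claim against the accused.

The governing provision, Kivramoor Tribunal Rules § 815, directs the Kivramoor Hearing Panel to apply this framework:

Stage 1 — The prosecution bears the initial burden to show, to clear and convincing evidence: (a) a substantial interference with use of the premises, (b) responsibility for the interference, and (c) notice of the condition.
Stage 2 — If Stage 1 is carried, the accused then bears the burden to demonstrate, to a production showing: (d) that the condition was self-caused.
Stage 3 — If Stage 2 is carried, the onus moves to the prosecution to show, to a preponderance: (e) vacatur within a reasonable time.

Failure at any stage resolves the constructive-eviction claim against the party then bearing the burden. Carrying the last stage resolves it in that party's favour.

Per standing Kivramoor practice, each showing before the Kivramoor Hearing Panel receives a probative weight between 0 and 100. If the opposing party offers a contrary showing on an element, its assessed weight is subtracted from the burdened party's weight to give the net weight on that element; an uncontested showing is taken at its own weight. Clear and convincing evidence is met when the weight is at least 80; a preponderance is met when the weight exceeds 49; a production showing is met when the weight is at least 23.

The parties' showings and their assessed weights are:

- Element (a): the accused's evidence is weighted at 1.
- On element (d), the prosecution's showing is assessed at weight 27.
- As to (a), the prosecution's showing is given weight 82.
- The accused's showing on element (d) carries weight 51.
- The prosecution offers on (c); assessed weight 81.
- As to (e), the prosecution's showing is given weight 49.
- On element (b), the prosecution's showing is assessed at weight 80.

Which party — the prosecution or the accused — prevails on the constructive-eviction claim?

Stage 1 — burden on prosecution; standard: clear and convincing evidence (weight is at least 80).
    (a): 82 − 1 = 81 ≥ 80 [met]
    (b): 80 ≥ 80 [met]
    (c): 81 ≥ 80 [met]
  The prosecution carries Stage 1; the accused now bears the burden.
Stage 2 — burden on accused; standard: a production showing (weight is at least 23).
    (d): 51 − 27 = 24 ≥ 23 [met]
  All elements met. The burden passes to the prosecution.
Stage 3 — burden on prosecution; standard: a preponderance (weight exceeds 49).
    (e): 49 ≤ 49 [not met]
  Stage 3 not carried; the prosecution fails its burden.
The accused prevails.

accused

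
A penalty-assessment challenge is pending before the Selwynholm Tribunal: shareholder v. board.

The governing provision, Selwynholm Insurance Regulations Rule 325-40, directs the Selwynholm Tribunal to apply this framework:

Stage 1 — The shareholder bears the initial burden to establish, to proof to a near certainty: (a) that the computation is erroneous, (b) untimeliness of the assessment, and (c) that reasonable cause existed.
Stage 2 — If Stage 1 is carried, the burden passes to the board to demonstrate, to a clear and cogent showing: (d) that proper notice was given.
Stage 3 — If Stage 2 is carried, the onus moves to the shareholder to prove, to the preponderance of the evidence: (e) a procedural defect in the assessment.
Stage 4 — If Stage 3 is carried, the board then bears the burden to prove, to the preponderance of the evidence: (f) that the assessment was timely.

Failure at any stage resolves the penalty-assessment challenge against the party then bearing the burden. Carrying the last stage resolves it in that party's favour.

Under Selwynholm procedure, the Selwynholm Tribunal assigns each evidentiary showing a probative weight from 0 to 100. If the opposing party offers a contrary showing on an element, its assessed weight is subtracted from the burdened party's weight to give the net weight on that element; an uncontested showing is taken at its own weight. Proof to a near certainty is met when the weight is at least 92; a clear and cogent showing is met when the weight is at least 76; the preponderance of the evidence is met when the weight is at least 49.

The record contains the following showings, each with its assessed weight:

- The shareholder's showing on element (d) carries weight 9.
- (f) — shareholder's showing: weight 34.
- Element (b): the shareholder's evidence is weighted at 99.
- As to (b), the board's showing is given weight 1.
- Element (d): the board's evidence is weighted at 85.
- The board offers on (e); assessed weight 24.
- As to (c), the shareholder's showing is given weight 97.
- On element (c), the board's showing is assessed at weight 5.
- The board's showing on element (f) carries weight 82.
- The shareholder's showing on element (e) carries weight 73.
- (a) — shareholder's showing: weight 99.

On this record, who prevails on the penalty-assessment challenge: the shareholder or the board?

At Stage 1 the shareholder must meet proof to a near certainty (weight is at least 92): on (a) the weight is 99, ≥ 92, so (a) meets the standard; on (b) the weight is 99 less the opposing 1 gives net 98, ≥ 92, so (b) meets the standard; on (c) the weight is 97 less the opposing 5 gives net 92, ≥ 92, so (c) meets the standard.
  Stage 1 is satisfied; the onus moves to the board.
At Stage 2 the board must meet a clear and cogent showing (weight is at least 76): on (d) the weight is 85 less the opposing 9 gives net 76, which does reach 76, so (d) meets the standard.
  Stage 2 carried; the burden shifts to the shareholder.
At Stage 3 the shareholder must meet the preponderance of the evidence (weight is at least 49): on (e) the weight is 73 less the opposing 24 gives net 49, which does reach 49, so (e) meets the standard.
  The shareholder carries Stage 3; the board now bears the burden.
At Stage 4 the board must meet the preponderance of the evidence (weight is at least 49): on (f) the weight is 82 less the opposing 34 gives net 48, < 49, so (f) does not meet the standard.
  The board does not carry Stage 4.
The shareholder prevails.

shareholder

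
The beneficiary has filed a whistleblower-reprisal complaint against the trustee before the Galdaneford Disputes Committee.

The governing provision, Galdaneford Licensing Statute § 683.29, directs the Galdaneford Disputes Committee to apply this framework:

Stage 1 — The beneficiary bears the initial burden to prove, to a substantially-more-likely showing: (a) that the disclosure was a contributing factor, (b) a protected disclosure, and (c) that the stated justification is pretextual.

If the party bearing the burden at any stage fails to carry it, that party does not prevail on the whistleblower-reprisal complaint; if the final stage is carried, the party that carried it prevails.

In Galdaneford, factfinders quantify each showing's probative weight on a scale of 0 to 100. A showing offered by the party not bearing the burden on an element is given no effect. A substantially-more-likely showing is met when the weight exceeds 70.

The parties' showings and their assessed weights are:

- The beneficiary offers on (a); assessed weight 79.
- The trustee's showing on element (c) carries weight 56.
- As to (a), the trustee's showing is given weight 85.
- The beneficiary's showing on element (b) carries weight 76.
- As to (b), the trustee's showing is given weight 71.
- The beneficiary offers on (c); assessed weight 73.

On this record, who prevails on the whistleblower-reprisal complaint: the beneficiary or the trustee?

At Stage 1 the beneficiary must meet a substantially-more-likely showing (weight exceeds 70): on (a) the weight is 79 (the trustee's 85 is given no effect), which does exceed 70, so (a) meets the standard; on (b) the weight is 76 (the trustee's 71 is given no effect), which does exceed 70, so (b) meets the standard; on (c) the weight is 73 (the trustee's 56 is given no effect), > 70, so (c) meets the standard.
  All elements met at the final stage.
All stages carried — the beneficiary prevails.

beneficiary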